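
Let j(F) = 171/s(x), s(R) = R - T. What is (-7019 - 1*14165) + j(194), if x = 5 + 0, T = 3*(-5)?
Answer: -423509/20 ≈ -21175.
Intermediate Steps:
T = -15
x = 5
s(R) = 15 + R (s(R) = R - 1*(-15) = R + 15 = 15 + R)
j(F) = 171/20 (j(F) = 171/(15 + 5) = 171/20)
(-7019 - 1*14165) + j(194) = (-7019 - 1*14165) + 171/20 = (-7019 - 14165) + 171/20 = -21184 + 171/20 = -423509/20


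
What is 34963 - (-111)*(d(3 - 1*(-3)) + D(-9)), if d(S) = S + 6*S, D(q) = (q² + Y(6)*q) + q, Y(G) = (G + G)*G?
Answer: -24311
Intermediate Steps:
Y(G) = 2*G² (Y(G) = (2*G)*G = 2*G²)
D(q) = q² + 73*q (D(q) = (q² + (2*6²)*q) + q = (q² + (2*36)*q) + q = (q² + 72*q) + q = q² + 73*q)
d(S) = 7*S
34963 - (-111)*(d(3 - 1*(-3)) + D(-9)) = 34963 - (-111)*(7*(3 - 1*(-3)) - 9*(73 - 9)) = 34963 - (-111)*(7*(3 + 3) - 9*64) = 34963 - (-111)*(7*6 - 576) = 34963 - (-111)*(42 - 576) = 34963 - (-111)*(-534) = 34963 - 1*59274 = 34963 - 59274 = -24311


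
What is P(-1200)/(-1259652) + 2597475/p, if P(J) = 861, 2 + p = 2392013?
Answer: 363317228581/334789048908 ≈ 1.0852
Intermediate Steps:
p = 2392011 (p = -2 + 2392013 = 2392011)
P(-1200)/(-1259652) + 2597475/p = 861/(-1259652) + 2597475/2392011 = 861*(-1/1259652) + 2597475*(1/2392011) = -287/419884 + 865825/797337 = 363317228581/334789048908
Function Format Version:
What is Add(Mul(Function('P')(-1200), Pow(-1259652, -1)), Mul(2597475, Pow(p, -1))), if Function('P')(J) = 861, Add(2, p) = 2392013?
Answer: Rational(363317228581, 334789048908) ≈ 1.0852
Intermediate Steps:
p = 2392011 (p = Add(-2, 2392013) = 2392011)
Add(Mul(Function('P')(-1200), Pow(-1259652, -1)), Mul(2597475, Pow(p, -1))) = Add(Mul(861, Pow(-1259652, -1)), Mul(2597475, Pow(2392011, -1))) = Add(Mul(861, Rational(-1, 1259652)), Mul(2597475, Rational(1, 2392011))) = Add(Rational(-287, 419884), Rational(865825, 797337)) = Rational(363317228581, 334789048908)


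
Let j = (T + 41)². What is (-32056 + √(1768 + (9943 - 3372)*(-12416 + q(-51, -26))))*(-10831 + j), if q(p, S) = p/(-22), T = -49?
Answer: 345146952 - 53835*I*√1579166842/22 ≈ 3.4515e+8 - 9.7242e+7*I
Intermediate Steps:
j = 64 (j = (-49 + 41)² = (-8)² = 64)
q(p, S) = -p/22 (q(p, S) = p*(-1/22) = -p/22)
(-32056 + √(1768 + (9943 - 3372)*(-12416 + q(-51, -26))))*(-10831 + j) = (-32056 + √(1768 + (9943 - 3372)*(-12416 - 1/22*(-51))))*(-10831 + 64) = (-32056 + √(1768 + 6571*(-12416 + 51/22)))*(-10767) = (-32056 + √(1768 + 6571*(-273101/22)))*(-10767) = (-32056 + √(1768 - 1794546671/22))*(-10767) = (-32056 + √(-1794507775/22))*(-10767) = (-32056 + 5*I*√1579166842/22)*(-10767) = 345146952 - 53835*I*√1579166842/22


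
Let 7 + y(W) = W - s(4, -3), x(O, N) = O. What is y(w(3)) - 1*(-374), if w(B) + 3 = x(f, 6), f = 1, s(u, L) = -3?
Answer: 368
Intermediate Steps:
w(B) = -2 (w(B) = -3 + 1 = -2)
y(W) = -4 + W (y(W) = -7 + (W - 1*(-3)) = -7 + (W + 3) = -7 + (3 + W) = -4 + W)
y(w(3)) - 1*(-374) = (-4 - 2) - 1*(-374) = -6 + 374 = 368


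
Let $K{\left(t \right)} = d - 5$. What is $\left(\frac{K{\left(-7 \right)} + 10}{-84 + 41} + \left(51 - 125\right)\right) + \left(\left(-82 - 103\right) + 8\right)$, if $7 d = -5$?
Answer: $- \frac{75581}{301} \approx -251.1$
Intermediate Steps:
$d = - \frac{5}{7}$ ($d = \frac{1}{7} \left(-5\right) = - \frac{5}{7} \approx -0.71429$)
$K{\left(t \right)} = - \frac{40}{7}$ ($K{\left(t \right)} = - \frac{5}{7} - 5 = - \frac{40}{7}$)
$\left(\frac{K{\left(-7 \right)} + 10}{-84 + 41} + \left(51 - 125\right)\right) + \left(\left(-82 - 103\right) + 8\right) = \left(\frac{- \frac{40}{7} + 10}{-84 + 41} + \left(51 - 125\right)\right) + \left(\left(-82 - 103\right) + 8\right) = \left(\frac{30}{7 \left(-43\right)} - 74\right) + \left(-185 + 8\right) = \left(\frac{30}{7} \left(- \frac{1}{43}\right) - 74\right) - 177 = \left(- \frac{30}{301} - 74\right) - 177 = - \frac{22304}{301} - 177 = - \frac{75581}{301}$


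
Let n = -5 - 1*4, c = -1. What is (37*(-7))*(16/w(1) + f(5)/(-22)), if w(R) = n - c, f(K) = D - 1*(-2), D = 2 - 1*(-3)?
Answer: 13209/22 ≈ 600.41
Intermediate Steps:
D = 5 (D = 2 + 3 = 5)
n = -9 (n = -5 - 4 = -9)
f(K) = 7 (f(K) = 5 - 1*(-2) = 5 + 2 = 7)
w(R) = -8 (w(R) = -9 - 1*(-1) = -9 + 1 = -8)
(37*(-7))*(16/w(1) + f(5)/(-22)) = (37*(-7))*(16/(-8) + 7/(-22)) = -259*(16*(-⅛) + 7*(-1/22)) = -259*(-2 - 7/22) = -259*(-51/22) = 13209/22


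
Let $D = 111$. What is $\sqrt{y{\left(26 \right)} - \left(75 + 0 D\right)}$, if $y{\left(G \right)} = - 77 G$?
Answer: $i \sqrt{2077} \approx 45.574 i$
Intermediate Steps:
$\sqrt{y{\left(26 \right)} - \left(75 + 0 D\right)} = \sqrt{\left(-77\right) 26 + \left(0 \cdot 111 - 75\right)} = \sqrt{-2002 + \left(0 - 75\right)} = \sqrt{-2002 - 75} = \sqrt{-2077} = i \sqrt{2077}$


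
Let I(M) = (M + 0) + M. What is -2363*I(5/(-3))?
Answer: 23630/3 ≈ 7876.7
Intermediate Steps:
I(M) = 2*M (I(M) = M + M = 2*M)
-2363*I(5/(-3)) = -4726*5/(-3) = -4726*5*(-⅓) = -4726*(-5)/3 = -2363*(-10/3) = 23630/3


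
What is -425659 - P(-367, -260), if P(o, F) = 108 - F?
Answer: -426027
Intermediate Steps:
-425659 - P(-367, -260) = -425659 - (108 - 1*(-260)) = -425659 - (108 + 260) = -425659 - 1*368 = -425659 - 368 = -426027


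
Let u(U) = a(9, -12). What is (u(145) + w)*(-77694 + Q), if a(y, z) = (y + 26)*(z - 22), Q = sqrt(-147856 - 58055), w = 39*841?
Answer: -2455829646 + 94827*I*sqrt(22879) ≈ -2.4558e+9 + 1.4343e+7*I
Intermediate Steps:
w = 32799
Q = 3*I*sqrt(22879) (Q = sqrt(-205911) = 3*I*sqrt(22879) ≈ 453.77*I)
a(y, z) = (-22 + z)*(26 + y) (a(y, z) = (26 + y)*(-22 + z) = (-22 + z)*(26 + y))
u(U) = -1190 (u(U) = -572 - 22*9 + 26*(-12) + 9*(-12) = -572 - 198 - 312 - 108 = -1190)
(u(145) + w)*(-77694 + Q) = (-1190 + 32799)*(-77694 + 3*I*sqrt(22879)) = 31609*(-77694 + 3*I*sqrt(22879)) = -2455829646 + 94827*I*sqrt(22879)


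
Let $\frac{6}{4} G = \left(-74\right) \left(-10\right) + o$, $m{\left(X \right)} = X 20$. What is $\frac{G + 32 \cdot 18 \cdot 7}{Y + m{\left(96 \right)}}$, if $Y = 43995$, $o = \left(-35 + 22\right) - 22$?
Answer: $\frac{4502}{45915} \approx 0.098051$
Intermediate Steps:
$o = -35$ ($o = -13 - 22 = -35$)
$m{\left(X \right)} = 20 X$
$G = 470$ ($G = \frac{2 \left(\left(-74\right) \left(-10\right) - 35\right)}{3} = \frac{2 \left(740 - 35\right)}{3} = \frac{2}{3} \cdot 705 = 470$)
$\frac{G + 32 \cdot 18 \cdot 7}{Y + m{\left(96 \right)}} = \frac{470 + 32 \cdot 18 \cdot 7}{43995 + 20 \cdot 96} = \frac{470 + 576 \cdot 7}{43995 + 1920} = \frac{470 + 4032}{45915} = 4502 \cdot \frac{1}{45915} = \frac{4502}{45915}$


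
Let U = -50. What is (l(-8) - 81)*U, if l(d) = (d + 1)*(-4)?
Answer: 2650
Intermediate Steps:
l(d) = -4 - 4*d (l(d) = (1 + d)*(-4) = -4 - 4*d)
(l(-8) - 81)*U = ((-4 - 4*(-8)) - 81)*(-50) = ((-4 + 32) - 81)*(-50) = (28 - 81)*(-50) = -53*(-50) = 2650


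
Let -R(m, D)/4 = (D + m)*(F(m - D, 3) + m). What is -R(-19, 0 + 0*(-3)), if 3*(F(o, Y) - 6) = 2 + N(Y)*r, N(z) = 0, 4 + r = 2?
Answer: 2812/3 ≈ 937.33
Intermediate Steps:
r = -2 (r = -4 + 2 = -2)
F(o, Y) = 20/3 (F(o, Y) = 6 + (2 + 0*(-2))/3 = 6 + (2 + 0)/3 = 6 + (1/3)*2 = 6 + 2/3 = 20/3)
R(m, D) = -4*(20/3 + m)*(D + m) (R(m, D) = -4*(D + m)*(20/3 + m) = -4*(20/3 + m)*(D + m))
-R(-19, 0 + 0*(-3)) = -(-4*(-19)**2 - 80*(0 + 0*(-3))/3 - 80/3*(-19) - 4*(0 + 0*(-3))*(-19)) = -(-4*361 - 80*(0 + 0)/3 + 1520/3 - 4*(0 + 0)*(-19)) = -(-1444 - 80/3*0 + 1520/3 - 4*0*(-19)) = -(-1444 + 0 + 1520/3 + 0) = -1*(-2812/3) = 2812/3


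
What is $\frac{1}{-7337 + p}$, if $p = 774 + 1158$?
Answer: $- \frac{1}{5405} \approx -0.00018501$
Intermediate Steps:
$p = 1932$
$\frac{1}{-7337 + p} = \frac{1}{-7337 + 1932} = \frac{1}{-5405} = - \frac{1}{5405}$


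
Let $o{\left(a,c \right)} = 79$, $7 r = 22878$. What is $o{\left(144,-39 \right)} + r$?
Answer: $\frac{23431}{7} \approx 3347.3$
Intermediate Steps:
$r = \frac{22878}{7}$ ($r = \frac{1}{7} \cdot 22878 = \frac{22878}{7} \approx 3268.3$)
$o{\left(144,-39 \right)} + r = 79 + \frac{22878}{7} = \frac{23431}{7}$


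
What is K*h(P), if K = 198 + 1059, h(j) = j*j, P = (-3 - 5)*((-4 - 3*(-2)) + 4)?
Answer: 2896128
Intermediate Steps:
P = -48 (P = -8*((-4 + 6) + 4) = -8*(2 + 4) = -8*6 = -48)
h(j) = j**2
K = 1257
K*h(P) = 1257*(-48)**2 = 1257*2304 = 2896128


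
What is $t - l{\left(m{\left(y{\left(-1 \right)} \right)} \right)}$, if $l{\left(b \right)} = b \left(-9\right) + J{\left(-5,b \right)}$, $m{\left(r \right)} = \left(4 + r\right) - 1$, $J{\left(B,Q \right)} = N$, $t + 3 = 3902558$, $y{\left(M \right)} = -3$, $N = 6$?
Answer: $3902549$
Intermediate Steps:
$t = 3902555$ ($t = -3 + 3902558 = 3902555$)
$J{\left(B,Q \right)} = 6$
$m{\left(r \right)} = 3 + r$
$l{\left(b \right)} = 6 - 9 b$ ($l{\left(b \right)} = b \left(-9\right) + 6 = - 9 b + 6 = 6 - 9 b$)
$t - l{\left(m{\left(y{\left(-1 \right)} \right)} \right)} = 3902555 - \left(6 - 9 \left(3 - 3\right)\right) = 3902555 - \left(6 - 0\right) = 3902555 - \left(6 + 0\right) = 3902555 - 6 = 3902549$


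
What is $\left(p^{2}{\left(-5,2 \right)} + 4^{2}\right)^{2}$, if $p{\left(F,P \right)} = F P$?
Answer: $13456$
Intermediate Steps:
$\left(p^{2}{\left(-5,2 \right)} + 4^{2}\right)^{2} = \left(\left(\left(-5\right) 2\right)^{2} + 4^{2}\right)^{2} = \left(\left(-10\right)^{2} + 16\right)^{2} = \left(100 + 16\right)^{2} = 116^{2} = 13456$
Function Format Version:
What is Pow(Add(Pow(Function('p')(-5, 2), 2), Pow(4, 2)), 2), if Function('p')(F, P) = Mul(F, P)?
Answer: 13456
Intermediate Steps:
Pow(Add(Pow(Function('p')(-5, 2), 2), Pow(4, 2)), 2) = Pow(Add(Pow(Mul(-5, 2), 2), Pow(4, 2)), 2) = Pow(Add(Pow(-10, 2), 16), 2) = Pow(Add(100, 16), 2) = Pow(116, 2) = 13456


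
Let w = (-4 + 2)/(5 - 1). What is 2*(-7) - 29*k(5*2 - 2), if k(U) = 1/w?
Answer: 44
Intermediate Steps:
w = -1/2 (w = -2/4 = -2*1/4 = -1/2 ≈ -0.50000)
k(U) = -2 (k(U) = 1/(-1/2) = -2)
2*(-7) - 29*k(5*2 - 2) = 2*(-7) - 29*(-2) = -14 + 58 = 44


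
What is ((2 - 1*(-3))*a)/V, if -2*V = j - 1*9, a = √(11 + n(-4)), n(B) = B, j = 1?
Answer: 5*√7/4 ≈ 3.3072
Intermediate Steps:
a = √7 (a = √(11 - 4) = √7 ≈ 2.6458)
V = 4 (V = -(1 - 1*9)/2 = -(1 - 9)/2 = -½*(-8) = 4)
((2 - 1*(-3))*a)/V = ((2 - 1*(-3))*√7)/4 = ((2 + 3)*√7)*(¼) = (5*√7)*(¼) = 5*√7/4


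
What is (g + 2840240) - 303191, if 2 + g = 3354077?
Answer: 5891124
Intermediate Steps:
g = 3354075 (g = -2 + 3354077 = 3354075)
(g + 2840240) - 303191 = (3354075 + 2840240) - 303191 = 6194315 - 303191 = 5891124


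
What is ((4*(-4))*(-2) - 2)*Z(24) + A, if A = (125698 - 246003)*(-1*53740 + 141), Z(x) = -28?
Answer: 6448226855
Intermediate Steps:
A = 6448227695 (A = -120305*(-53740 + 141) = -120305*(-53599) = 6448227695)
((4*(-4))*(-2) - 2)*Z(24) + A = ((4*(-4))*(-2) - 2)*(-28) + 6448227695 = (-16*(-2) - 2)*(-28) + 6448227695 = (32 - 2)*(-28) + 6448227695 = 30*(-28) + 6448227695 = -840 + 6448227695 = 6448226855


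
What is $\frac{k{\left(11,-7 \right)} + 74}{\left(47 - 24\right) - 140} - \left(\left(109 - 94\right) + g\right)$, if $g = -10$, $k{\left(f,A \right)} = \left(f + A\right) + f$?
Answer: $- \frac{674}{117} \approx -5.7607$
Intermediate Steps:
$k{\left(f,A \right)} = A + 2 f$ ($k{\left(f,A \right)} = \left(A + f\right) + f = A + 2 f$)
$\frac{k{\left(11,-7 \right)} + 74}{\left(47 - 24\right) - 140} - \left(\left(109 - 94\right) + g\right) = \frac{\left(-7 + 2 \cdot 11\right) + 74}{\left(47 - 24\right) - 140} - \left(\left(109 - 94\right) - 10\right) = \frac{\left(-7 + 22\right) + 74}{\left(47 - 24\right) - 140} - \left(15 - 10\right) = \frac{15 + 74}{23 - 140} - 5 = \frac{89}{-117} - 5 = 89 \left(- \frac{1}{117}\right) - 5 = - \frac{89}{117} - 5 = - \frac{674}{117}$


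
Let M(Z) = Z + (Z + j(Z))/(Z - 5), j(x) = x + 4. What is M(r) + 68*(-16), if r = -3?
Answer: -4363/4 ≈ -1090.8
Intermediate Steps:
j(x) = 4 + x
M(Z) = Z + (4 + 2*Z)/(-5 + Z) (M(Z) = Z + (Z + (4 + Z))/(Z - 5) = Z + (4 + 2*Z)/(-5 + Z))
M(r) + 68*(-16) = (4 + (-3)**2 - 3*(-3))/(-5 - 3) + 68*(-16) = (4 + 9 + 9)/(-8) - 1088 = -1/8*22 - 1088 = -11/4 - 1088 = -4363/4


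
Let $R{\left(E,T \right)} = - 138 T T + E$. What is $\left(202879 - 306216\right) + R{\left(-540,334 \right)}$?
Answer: $-15498605$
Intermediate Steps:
$R{\left(E,T \right)} = E - 138 T^{2}$ ($R{\left(E,T \right)} = - 138 T^{2} + E = E - 138 T^{2}$)
$\left(202879 - 306216\right) + R{\left(-540,334 \right)} = \left(202879 - 306216\right) - \left(540 + 138 \cdot 334^{2}\right) = -103337 - 15395268 = -15498605$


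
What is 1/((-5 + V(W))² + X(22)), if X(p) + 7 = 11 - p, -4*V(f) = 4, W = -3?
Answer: 1/18 ≈ 0.055556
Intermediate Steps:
V(f) = -1 (V(f) = -¼*4 = -1)
X(p) = 4 - p (X(p) = -7 + (11 - p) = 4 - p)
1/((-5 + V(W))² + X(22)) = 1/((-5 - 1)² + (4 - 1*22)) = 1/((-6)² + (4 - 22)) = 1/(36 - 18) = 1/18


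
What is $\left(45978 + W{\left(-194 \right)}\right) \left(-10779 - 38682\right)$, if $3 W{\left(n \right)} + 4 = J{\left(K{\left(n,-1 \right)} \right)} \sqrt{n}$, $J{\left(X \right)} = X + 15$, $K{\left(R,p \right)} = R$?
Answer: $-2274051910 + 2951173 i \sqrt{194} \approx -2.2741 \cdot 10^{9} + 4.1105 \cdot 10^{7} i$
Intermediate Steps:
$J{\left(X \right)} = 15 + X$
$W{\left(n \right)} = - \frac{4}{3} + \frac{\sqrt{n} \left(15 + n\right)}{3}$ ($W{\left(n \right)} = - \frac{4}{3} + \frac{\left(15 + n\right) \sqrt{n}}{3} = - \frac{4}{3} + \frac{\sqrt{n} \left(15 + n\right)}{3}$)
$\left(45978 + W{\left(-194 \right)}\right) \left(-10779 - 38682\right) = \left(45978 - \left(\frac{4}{3} - \frac{\sqrt{-194} \left(15 - 194\right)}{3}\right)\right) \left(-10779 - 38682\right) = \left(45978 - \left(\frac{4}{3} - \frac{1}{3} i \sqrt{194} \left(-179\right)\right)\right) \left(-49461\right) = \left(45978 - \left(\frac{4}{3} + \frac{179 i \sqrt{194}}{3}\right)\right) \left(-49461\right) = \left(\frac{137930}{3} - \frac{179 i \sqrt{194}}{3}\right) \left(-49461\right) = -2274051910 + 2951173 i \sqrt{194}$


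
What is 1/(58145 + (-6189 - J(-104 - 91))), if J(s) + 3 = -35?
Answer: 1/51994 ≈ 1.9233e-5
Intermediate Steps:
J(s) = -38 (J(s) = -3 - 35 = -38)
1/(58145 + (-6189 - J(-104 - 91))) = 1/(58145 + (-6189 - 1*(-38))) = 1/(58145 + (-6189 + 38)) = 1/(58145 - 6151) = 1/51994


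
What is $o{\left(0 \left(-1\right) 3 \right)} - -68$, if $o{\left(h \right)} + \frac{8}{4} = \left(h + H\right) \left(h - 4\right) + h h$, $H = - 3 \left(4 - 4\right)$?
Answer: $66$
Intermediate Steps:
$H = 0$ ($H = \left(-3\right) 0 = 0$)
$o{\left(h \right)} = -2 + h^{2} + h \left(-4 + h\right)$ ($o{\left(h \right)} = -2 + \left(\left(h + 0\right) \left(h - 4\right) + h h\right) = -2 + \left(h \left(-4 + h\right) + h^{2}\right) = -2 + \left(h^{2} + h \left(-4 + h\right)\right) = -2 + h^{2} + h \left(-4 + h\right)$)
$o{\left(0 \left(-1\right) 3 \right)} - -68 = \left(-2 - 4 \cdot 0 \left(-1\right) 3 + 2 \left(0 \left(-1\right) 3\right)^{2}\right) - -68 = \left(-2 - 4 \cdot 0 \cdot 3 + 2 \left(0 \cdot 3\right)^{2}\right) + 68 = \left(-2 - 0 + 2 \cdot 0^{2}\right) + 68 = \left(-2 + 0 + 2 \cdot 0\right) + 68 = \left(-2 + 0 + 0\right) + 68 = -2 + 68 = 66$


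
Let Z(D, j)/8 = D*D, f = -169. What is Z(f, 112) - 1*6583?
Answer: 221905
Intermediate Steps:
Z(D, j) = 8*D² (Z(D, j) = 8*(D*D) = 8*D²)
Z(f, 112) - 1*6583 = 8*(-169)² - 1*6583 = 8*28561 - 6583 = 228488 - 6583 = 221905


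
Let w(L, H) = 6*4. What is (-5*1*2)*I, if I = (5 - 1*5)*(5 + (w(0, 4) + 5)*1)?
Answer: 0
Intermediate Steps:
w(L, H) = 24
I = 0 (I = (5 - 1*5)*(5 + (24 + 5)*1) = (5 - 5)*(5 + 29*1) = 0*(5 + 29) = 0*34 = 0)
(-5*1*2)*I = (-5*1*2)*0 = -5*2*0 = -10*0 = 0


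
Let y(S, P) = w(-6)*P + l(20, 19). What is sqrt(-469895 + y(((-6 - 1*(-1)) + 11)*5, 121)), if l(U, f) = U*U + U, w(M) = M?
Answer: I*sqrt(470201) ≈ 685.71*I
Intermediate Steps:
l(U, f) = U + U**2 (l(U, f) = U**2 + U = U + U**2)
y(S, P) = 420 - 6*P (y(S, P) = -6*P + 20*(1 + 20) = -6*P + 20*21 = -6*P + 420 = 420 - 6*P)
sqrt(-469895 + y(((-6 - 1*(-1)) + 11)*5, 121)) = sqrt(-469895 + (420 - 6*121)) = sqrt(-469895 + (420 - 726)) = sqrt(-469895 - 306) = sqrt(-470201) = I*sqrt(470201)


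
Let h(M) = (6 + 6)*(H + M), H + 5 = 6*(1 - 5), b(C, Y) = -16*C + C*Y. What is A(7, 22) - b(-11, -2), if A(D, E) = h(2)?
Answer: -522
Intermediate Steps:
H = -29 (H = -5 + 6*(1 - 5) = -5 + 6*(-4) = -5 - 24 = -29)
h(M) = -348 + 12*M (h(M) = (6 + 6)*(-29 + M) = 12*(-29 + M) = -348 + 12*M)
A(D, E) = -324 (A(D, E) = -348 + 12*2 = -348 + 24 = -324)
A(7, 22) - b(-11, -2) = -324 - (-11)*(-16 - 2) = -324 - (-11)*(-18) = -324 - 1*198 = -324 - 198 = -522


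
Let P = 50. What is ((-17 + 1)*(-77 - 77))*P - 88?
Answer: 123112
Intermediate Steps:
((-17 + 1)*(-77 - 77))*P - 88 = ((-17 + 1)*(-77 - 77))*50 - 88 = -16*(-154)*50 - 88 = 2464*50 - 88 = 123200 - 88 = 123112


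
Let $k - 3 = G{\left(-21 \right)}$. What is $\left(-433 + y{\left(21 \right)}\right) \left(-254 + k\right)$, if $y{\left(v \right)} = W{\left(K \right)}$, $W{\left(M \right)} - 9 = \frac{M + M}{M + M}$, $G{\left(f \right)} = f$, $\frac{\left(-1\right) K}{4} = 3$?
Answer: $115056$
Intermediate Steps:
$K = -12$ ($K = \left(-4\right) 3 = -12$)
$k = -18$ ($k = 3 - 21 = -18$)
$W{\left(M \right)} = 10$ ($W{\left(M \right)} = 9 + \frac{M + M}{M + M} = 9 + \frac{2 M}{2 M} = 9 + 2 M \frac{1}{2 M} = 9 + 1 = 10$)
$y{\left(v \right)} = 10$
$\left(-433 + y{\left(21 \right)}\right) \left(-254 + k\right) = \left(-433 + 10\right) \left(-254 - 18\right) = \left(-423\right) \left(-272\right) = 115056$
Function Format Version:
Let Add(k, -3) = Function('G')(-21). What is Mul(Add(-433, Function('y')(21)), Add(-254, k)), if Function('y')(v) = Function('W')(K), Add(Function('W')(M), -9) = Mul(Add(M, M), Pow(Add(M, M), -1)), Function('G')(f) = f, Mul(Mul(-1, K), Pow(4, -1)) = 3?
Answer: 115056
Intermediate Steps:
K = -12 (K = Mul(-4, 3) = -12)
k = -18 (k = Add(3, -21) = -18)
Function('W')(M) = 10 (Function('W')(M) = Add(9, Mul(Add(M, M), Pow(Add(M, M), -1))) = Add(9, Mul(Mul(2, M), Pow(Mul(2, M), -1))) = Add(9, Mul(Mul(2, M), Mul(Rational(1, 2), Pow(M, -1)))) = Add(9, 1) = 10)
Function('y')(v) = 10
Mul(Add(-433, Function('y')(21)), Add(-254, k)) = Mul(Add(-433, 10), Add(-254, -18)) = Mul(-423, -272) = 115056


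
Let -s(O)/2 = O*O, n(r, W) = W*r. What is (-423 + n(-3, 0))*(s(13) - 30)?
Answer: 155664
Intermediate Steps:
s(O) = -2*O² (s(O) = -2*O*O = -2*O²)
(-423 + n(-3, 0))*(s(13) - 30) = (-423 + 0*(-3))*(-2*13² - 30) = (-423 + 0)*(-2*169 - 30) = -423*(-338 - 30) = -423*(-368) = 155664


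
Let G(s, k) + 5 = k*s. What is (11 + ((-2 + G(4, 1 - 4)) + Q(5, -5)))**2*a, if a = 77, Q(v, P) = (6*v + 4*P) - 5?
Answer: 693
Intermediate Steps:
G(s, k) = -5 + k*s
Q(v, P) = -5 + 4*P + 6*v (Q(v, P) = (4*P + 6*v) - 5 = -5 + 4*P + 6*v)
(11 + ((-2 + G(4, 1 - 4)) + Q(5, -5)))**2*a = (11 + ((-2 + (-5 + (1 - 4)*4)) + (-5 + 4*(-5) + 6*5)))**2*77 = (11 + ((-2 + (-5 - 3*4)) + (-5 - 20 + 30)))**2*77 = (11 + ((-2 + (-5 - 12)) + 5))**2*77 = (11 + ((-2 - 17) + 5))**2*77 = (11 + (-19 + 5))**2*77 = (11 - 14)**2*77 = (-3)**2*77 = 9*77 = 693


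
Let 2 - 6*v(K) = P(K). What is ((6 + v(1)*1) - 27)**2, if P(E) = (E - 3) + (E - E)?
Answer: 3721/9 ≈ 413.44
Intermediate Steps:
P(E) = -3 + E (P(E) = (-3 + E) + 0 = -3 + E)
v(K) = 5/6 - K/6 (v(K) = 1/3 - (-3 + K)/6 = 1/3 + (1/2 - K/6) = 5/6 - K/6)
((6 + v(1)*1) - 27)**2 = ((6 + (5/6 - 1/6*1)*1) - 27)**2 = ((6 + (5/6 - 1/6)*1) - 27)**2 = ((6 + (2/3)*1) - 27)**2 = ((6 + 2/3) - 27)**2 = (20/3 - 27)**2 = (-61/3)**2 = 3721/9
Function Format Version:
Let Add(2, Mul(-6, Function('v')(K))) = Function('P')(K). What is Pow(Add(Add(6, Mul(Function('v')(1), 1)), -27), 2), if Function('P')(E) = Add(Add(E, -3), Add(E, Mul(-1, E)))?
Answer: Rational(3721, 9) ≈ 413.44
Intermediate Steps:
Function('P')(E) = Add(-3, E) (Function('P')(E) = Add(Add(-3, E), 0) = Add(-3, E))
Function('v')(K) = Add(Rational(5, 6), Mul(Rational(-1, 6), K)) (Function('v')(K) = Add(Rational(1, 3), Mul(Rational(-1, 6), Add(-3, K))) = Add(Rational(1, 3), Add(Rational(1, 2), Mul(Rational(-1, 6), K))) = Add(Rational(5, 6), Mul(Rational(-1, 6), K)))
Pow(Add(Add(6, Mul(Function('v')(1), 1)), -27), 2) = Pow(Add(Add(6, Mul(Add(Rational(5, 6), Mul(Rational(-1, 6), 1)), 1)), -27), 2) = Pow(Add(Add(6, Mul(Add(Rational(5, 6), Rational(-1, 6)), 1)), -27), 2) = Pow(Add(Add(6, Mul(Rational(2, 3), 1)), -27), 2) = Pow(Add(Add(6, Rational(2, 3)), -27), 2) = Pow(Add(Rational(20, 3), -27), 2) = Pow(Rational(-61, 3), 2) = Rational(3721, 9)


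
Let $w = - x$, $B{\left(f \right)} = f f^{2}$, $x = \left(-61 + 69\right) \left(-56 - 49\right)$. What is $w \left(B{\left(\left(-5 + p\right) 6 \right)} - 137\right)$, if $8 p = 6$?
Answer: $-14043435$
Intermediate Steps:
$p = \frac{3}{4}$ ($p = \frac{1}{8} \cdot 6 = \frac{3}{4} \approx 0.75$)
$x = -840$ ($x = 8 \left(-105\right) = -840$)
$B{\left(f \right)} = f^{3}$
$w = 840$ ($w = \left(-1\right) \left(-840\right) = 840$)
$w \left(B{\left(\left(-5 + p\right) 6 \right)} - 137\right) = 840 \left(\left(\left(-5 + \frac{3}{4}\right) 6\right)^{3} - 137\right) = 840 \left(\left(\left(- \frac{17}{4}\right) 6\right)^{3} - 137\right) = 840 \left(\left(- \frac{51}{2}\right)^{3} - 137\right) = 840 \left(- \frac{132651}{8} - 137\right) = 840 \left(- \frac{133747}{8}\right) = -14043435$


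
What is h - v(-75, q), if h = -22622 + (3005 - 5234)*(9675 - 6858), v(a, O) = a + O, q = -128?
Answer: -6301512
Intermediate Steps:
v(a, O) = O + a
h = -6301715 (h = -22622 - 2229*2817 = -22622 - 6279093 = -6301715)
h - v(-75, q) = -6301715 - (-128 - 75) = -6301715 - 1*(-203) = -6301715 + 203 = -6301512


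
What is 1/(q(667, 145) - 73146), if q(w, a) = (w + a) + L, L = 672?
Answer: -1/71662 ≈ -1.3954e-5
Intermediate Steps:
q(w, a) = 672 + a + w (q(w, a) = (w + a) + 672 = (a + w) + 672 = 672 + a + w)
1/(q(667, 145) - 73146) = 1/((672 + 145 + 667) - 73146) = 1/(1484 - 73146) = 1/(-71662) = -1/71662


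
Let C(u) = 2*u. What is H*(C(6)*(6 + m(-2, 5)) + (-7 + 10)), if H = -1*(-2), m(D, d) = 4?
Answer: 246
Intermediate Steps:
H = 2
H*(C(6)*(6 + m(-2, 5)) + (-7 + 10)) = 2*((2*6)*(6 + 4) + (-7 + 10)) = 2*(12*10 + 3) = 2*(120 + 3) = 2*123 = 246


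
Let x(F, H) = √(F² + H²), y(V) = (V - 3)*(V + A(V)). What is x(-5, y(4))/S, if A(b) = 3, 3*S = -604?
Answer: -3*√74/604 ≈ -0.042727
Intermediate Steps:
S = -604/3 (S = (⅓)*(-604) = -604/3 ≈ -201.33)
y(V) = (-3 + V)*(3 + V) (y(V) = (V - 3)*(V + 3) = (-3 + V)*(3 + V))
x(-5, y(4))/S = √((-5)² + (-9 + 4²)²)/(-604/3) = √(25 + (-9 + 16)²)*(-3/604) = √(25 + 7²)*(-3/604) = √(25 + 49)*(-3/604) = √74*(-3/604) = -3*√74/604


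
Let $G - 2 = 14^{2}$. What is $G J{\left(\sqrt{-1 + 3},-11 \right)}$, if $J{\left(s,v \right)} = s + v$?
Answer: $-2178 + 198 \sqrt{2} \approx -1898.0$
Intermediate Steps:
$G = 198$ ($G = 2 + 14^{2} = 2 + 196 = 198$)
$G J{\left(\sqrt{-1 + 3},-11 \right)} = 198 \left(\sqrt{-1 + 3} - 11\right) = 198 \left(\sqrt{2} - 11\right) = 198 \left(-11 + \sqrt{2}\right) = -2178 + 198 \sqrt{2}$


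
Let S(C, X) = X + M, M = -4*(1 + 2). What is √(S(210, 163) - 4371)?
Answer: 2*I*√1055 ≈ 64.962*I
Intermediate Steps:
M = -12 (M = -4*3 = -12)
S(C, X) = -12 + X (S(C, X) = X - 12 = -12 + X)
√(S(210, 163) - 4371) = √((-12 + 163) - 4371) = √(151 - 4371) = √(-4220) = 2*I*√1055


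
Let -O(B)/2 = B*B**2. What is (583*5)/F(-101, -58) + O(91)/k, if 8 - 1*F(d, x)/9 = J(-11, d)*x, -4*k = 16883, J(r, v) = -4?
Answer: 12104379143/34036128 ≈ 355.63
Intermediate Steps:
O(B) = -2*B**3 (O(B) = -2*B*B**2 = -2*B**3)
k = -16883/4 (k = -1/4*16883 = -16883/4 ≈ -4220.8)
F(d, x) = 72 + 36*x (F(d, x) = 72 - (-36)*x = 72 + 36*x)
(583*5)/F(-101, -58) + O(91)/k = (583*5)/(72 + 36*(-58)) + (-2*91**3)/(-16883/4) = 2915/(72 - 2088) - 2*753571*(-4/16883) = 2915/(-2016) - 1507142*(-4/16883) = 2915*(-1/2016) + 6028568/16883 = -2915/2016 + 6028568/16883 = 12104379143/34036128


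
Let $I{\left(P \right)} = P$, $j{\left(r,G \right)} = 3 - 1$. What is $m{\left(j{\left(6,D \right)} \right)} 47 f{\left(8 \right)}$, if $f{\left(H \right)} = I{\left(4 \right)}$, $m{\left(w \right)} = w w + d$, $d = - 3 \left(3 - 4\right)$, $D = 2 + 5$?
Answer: $1316$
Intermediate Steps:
$D = 7$
$d = 3$ ($d = \left(-3\right) \left(-1\right) = 3$)
$j{\left(r,G \right)} = 2$
$m{\left(w \right)} = 3 + w^{2}$ ($m{\left(w \right)} = w w + 3 = w^{2} + 3 = 3 + w^{2}$)
$f{\left(H \right)} = 4$
$m{\left(j{\left(6,D \right)} \right)} 47 f{\left(8 \right)} = \left(3 + 2^{2}\right) 47 \cdot 4 = \left(3 + 4\right) 47 \cdot 4 = 7 \cdot 47 \cdot 4 = 329 \cdot 4 = 1316$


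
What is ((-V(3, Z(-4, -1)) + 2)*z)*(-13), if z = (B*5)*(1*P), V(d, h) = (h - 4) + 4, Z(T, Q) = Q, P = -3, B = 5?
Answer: 2925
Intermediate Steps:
V(d, h) = h (V(d, h) = (-4 + h) + 4 = h)
z = -75 (z = (5*5)*(1*(-3)) = 25*(-3) = -75)
((-V(3, Z(-4, -1)) + 2)*z)*(-13) = ((-1*(-1) + 2)*(-75))*(-13) = ((1 + 2)*(-75))*(-13) = (3*(-75))*(-13) = -225*(-13) = 2925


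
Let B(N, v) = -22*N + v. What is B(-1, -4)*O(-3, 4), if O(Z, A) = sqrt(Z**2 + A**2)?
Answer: 90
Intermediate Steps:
B(N, v) = v - 22*N
O(Z, A) = sqrt(A**2 + Z**2)
B(-1, -4)*O(-3, 4) = (-4 - 22*(-1))*sqrt(4**2 + (-3)**2) = (-4 + 22)*sqrt(16 + 9) = 18*sqrt(25) = 18*5 = 90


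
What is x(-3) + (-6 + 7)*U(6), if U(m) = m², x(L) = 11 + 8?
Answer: 55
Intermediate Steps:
x(L) = 19
x(-3) + (-6 + 7)*U(6) = 19 + (-6 + 7)*6² = 19 + 1*36 = 19 + 36 = 55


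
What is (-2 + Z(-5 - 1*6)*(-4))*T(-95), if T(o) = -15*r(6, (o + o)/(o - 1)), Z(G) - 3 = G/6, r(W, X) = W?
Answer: 600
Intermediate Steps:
Z(G) = 3 + G/6
T(o) = -90 (T(o) = -15*6 = -90)
(-2 + Z(-5 - 1*6)*(-4))*T(-95) = (-2 + (3 + (-5 - 1*6)/6)*(-4))*(-90) = (-2 + (3 + (-5 - 6)/6)*(-4))*(-90) = (-2 + (3 + (1/6)*(-11))*(-4))*(-90) = (-2 + (3 - 11/6)*(-4))*(-90) = (-2 + (7/6)*(-4))*(-90) = (-2 - 14/3)*(-90) = -20/3*(-90) = 600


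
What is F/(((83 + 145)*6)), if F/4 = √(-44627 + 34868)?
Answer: I*√9759/342 ≈ 0.28885*I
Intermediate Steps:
F = 4*I*√9759 (F = 4*√(-44627 + 34868) = 4*√(-9759) = 4*(I*√9759) = 4*I*√9759 ≈ 395.15*I)
F/(((83 + 145)*6)) = (4*I*√9759)/(((83 + 145)*6)) = (4*I*√9759)/((228*6)) = (4*I*√9759)/1368 = (4*I*√9759)*(1/1368) = I*√9759/342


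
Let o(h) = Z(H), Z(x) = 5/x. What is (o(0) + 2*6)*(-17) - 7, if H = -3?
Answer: -548/3 ≈ -182.67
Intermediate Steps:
o(h) = -5/3 (o(h) = 5/(-3) = 5*(-⅓) = -5/3)
(o(0) + 2*6)*(-17) - 7 = (-5/3 + 2*6)*(-17) - 7 = (-5/3 + 12)*(-17) - 7 = (31/3)*(-17) - 7 = -527/3 - 7 = -548/3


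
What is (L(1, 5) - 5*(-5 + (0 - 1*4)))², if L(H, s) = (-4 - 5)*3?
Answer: 324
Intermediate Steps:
L(H, s) = -27 (L(H, s) = -9*3 = -27)
(L(1, 5) - 5*(-5 + (0 - 1*4)))² = (-27 - 5*(-5 + (0 - 1*4)))² = (-27 - 5*(-5 + (0 - 4)))² = (-27 - 5*(-5 - 4))² = (-27 - 5*(-9))² = (-27 + 45)² = 18² = 324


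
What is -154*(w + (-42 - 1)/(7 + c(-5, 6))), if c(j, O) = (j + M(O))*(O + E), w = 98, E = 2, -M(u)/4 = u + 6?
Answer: -6299986/417 ≈ -15108.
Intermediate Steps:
M(u) = -24 - 4*u (M(u) = -4*(u + 6) = -4*(6 + u) = -24 - 4*u)
c(j, O) = (2 + O)*(-24 + j - 4*O) (c(j, O) = (j + (-24 - 4*O))*(O + 2) = (-24 + j - 4*O)*(2 + O) = (2 + O)*(-24 + j - 4*O))
-154*(w + (-42 - 1)/(7 + c(-5, 6))) = -154*(98 + (-42 - 1)/(7 + (-48 - 32*6 - 4*6**2 + 2*(-5) + 6*(-5)))) = -154*(98 - 43/(7 + (-48 - 192 - 4*36 - 10 - 30))) = -154*(98 - 43/(7 + (-48 - 192 - 144 - 10 - 30))) = -154*(98 - 43/(7 - 424)) = -154*(98 - 43/(-417)) = -154*(98 - 43*(-1/417)) = -154*(98 + 43/417) = -154*40909/417 = -6299986/417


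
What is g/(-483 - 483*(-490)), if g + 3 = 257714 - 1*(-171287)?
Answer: 428998/236187 ≈ 1.8163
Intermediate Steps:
g = 428998 (g = -3 + (257714 - 1*(-171287)) = -3 + (257714 + 171287) = -3 + 429001 = 428998)
g/(-483 - 483*(-490)) = 428998/(-483 - 483*(-490)) = 428998/(-483 + 236670) = 428998/236187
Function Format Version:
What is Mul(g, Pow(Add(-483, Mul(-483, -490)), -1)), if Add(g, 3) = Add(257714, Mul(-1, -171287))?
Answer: Rational(428998, 236187) ≈ 1.8163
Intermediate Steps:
g = 428998 (g = Add(-3, Add(257714, Mul(-1, -171287))) = Add(-3, Add(257714, 171287)) = Add(-3, 429001) = 428998)
Mul(g, Pow(Add(-483, Mul(-483, -490)), -1)) = Mul(428998, Pow(Add(-483, Mul(-483, -490)), -1)) = Mul(428998, Pow(Add(-483, 236670), -1)) = Mul(428998, Pow(236187, -1)) = Mul(428998, Rational(1, 236187)) = Rational(428998, 236187)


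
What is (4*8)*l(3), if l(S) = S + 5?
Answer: 256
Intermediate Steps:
l(S) = 5 + S
(4*8)*l(3) = (4*8)*(5 + 3) = 32*8 = 256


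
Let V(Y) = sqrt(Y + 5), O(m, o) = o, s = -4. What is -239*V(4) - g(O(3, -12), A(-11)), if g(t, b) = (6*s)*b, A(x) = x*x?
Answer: 2187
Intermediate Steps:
A(x) = x**2
g(t, b) = -24*b (g(t, b) = (6*(-4))*b = -24*b)
V(Y) = sqrt(5 + Y)
-239*V(4) - g(O(3, -12), A(-11)) = -239*sqrt(5 + 4) - (-24)*(-11)**2 = -239*sqrt(9) - (-24)*121 = -239*3 - 1*(-2904) = -717 + 2904 = 2187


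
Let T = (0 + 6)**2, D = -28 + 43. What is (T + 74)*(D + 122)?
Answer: 15070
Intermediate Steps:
D = 15
T = 36 (T = 6**2 = 36)
(T + 74)*(D + 122) = (36 + 74)*(15 + 122) = 110*137 = 15070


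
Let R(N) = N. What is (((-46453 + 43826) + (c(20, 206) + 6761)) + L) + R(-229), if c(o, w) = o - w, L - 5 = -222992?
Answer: -219268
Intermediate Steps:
L = -222987 (L = 5 - 222992 = -222987)
(((-46453 + 43826) + (c(20, 206) + 6761)) + L) + R(-229) = (((-46453 + 43826) + ((20 - 1*206) + 6761)) - 222987) - 229 = ((-2627 + ((20 - 206) + 6761)) - 222987) - 229 = ((-2627 + (-186 + 6761)) - 222987) - 229 = ((-2627 + 6575) - 222987) - 229 = (3948 - 222987) - 229 = -219039 - 229 = -219268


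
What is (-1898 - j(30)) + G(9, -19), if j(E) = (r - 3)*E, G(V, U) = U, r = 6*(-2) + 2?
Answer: -1527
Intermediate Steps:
r = -10 (r = -12 + 2 = -10)
j(E) = -13*E (j(E) = (-10 - 3)*E = -13*E)
(-1898 - j(30)) + G(9, -19) = (-1898 - (-13)*30) - 19 = (-1898 - 1*(-390)) - 19 = (-1898 + 390) - 19 = -1508 - 19 = -1527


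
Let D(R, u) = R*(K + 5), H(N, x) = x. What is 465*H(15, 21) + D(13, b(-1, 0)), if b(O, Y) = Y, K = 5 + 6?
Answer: 9973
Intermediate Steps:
K = 11
D(R, u) = 16*R (D(R, u) = R*(11 + 5) = R*16 = 16*R)
465*H(15, 21) + D(13, b(-1, 0)) = 465*21 + 16*13 = 9765 + 208 = 9973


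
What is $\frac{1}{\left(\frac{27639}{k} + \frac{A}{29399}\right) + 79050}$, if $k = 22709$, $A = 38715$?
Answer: $\frac{667621891}{52777202221446} \approx 1.265 \cdot 10^{-5}$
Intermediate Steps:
$\frac{1}{\left(\frac{27639}{k} + \frac{A}{29399}\right) + 79050} = \frac{1}{\left(\frac{27639}{22709} + \frac{38715}{29399}\right) + 79050} = \frac{1}{\frac{1691737896}{667621891} + 79050} = \frac{1}{\frac{52777202221446}{667621891}} = \frac{667621891}{52777202221446}$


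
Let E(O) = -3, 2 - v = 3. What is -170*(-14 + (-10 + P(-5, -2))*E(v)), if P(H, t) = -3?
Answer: -4250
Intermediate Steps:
v = -1 (v = 2 - 1*3 = 2 - 3 = -1)
-170*(-14 + (-10 + P(-5, -2))*E(v)) = -170*(-14 + (-10 - 3)*(-3)) = -170*(-14 - 13*(-3)) = -170*(-14 + 39) = -170*25 = -4250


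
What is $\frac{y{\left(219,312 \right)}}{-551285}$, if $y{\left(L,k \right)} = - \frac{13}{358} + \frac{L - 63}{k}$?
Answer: $- \frac{83}{98680015} \approx -8.411 \cdot 10^{-7}$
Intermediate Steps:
$y{\left(L,k \right)} = - \frac{13}{358} + \frac{-63 + L}{k}$ ($y{\left(L,k \right)} = \left(-13\right) \frac{1}{358} + \frac{-63 + L}{k} = - \frac{13}{358} + \frac{-63 + L}{k}$)
$\frac{y{\left(219,312 \right)}}{-551285} = \frac{\frac{1}{312} \left(-63 + 219 - \frac{2028}{179}\right)}{-551285} = \frac{-63 + 219 - \frac{2028}{179}}{312} \left(- \frac{1}{551285}\right) = \frac{1}{312} \cdot \frac{25896}{179} \left(- \frac{1}{551285}\right) = \frac{83}{179} \left(- \frac{1}{551285}\right) = - \frac{83}{98680015}$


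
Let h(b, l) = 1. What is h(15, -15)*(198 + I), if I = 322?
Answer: 520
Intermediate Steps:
h(15, -15)*(198 + I) = 1*(198 + 322) = 1*520 = 520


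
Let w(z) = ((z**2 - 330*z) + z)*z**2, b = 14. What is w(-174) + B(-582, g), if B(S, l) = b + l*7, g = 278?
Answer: 2649818032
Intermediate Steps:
B(S, l) = 14 + 7*l (B(S, l) = 14 + l*7 = 14 + 7*l)
w(z) = z**2*(z**2 - 329*z) (w(z) = (z**2 - 329*z)*z**2 = z**2*(z**2 - 329*z))
w(-174) + B(-582, g) = (-174)**3*(-329 - 174) + (14 + 7*278) = -5268024*(-503) + (14 + 1946) = 2649816072 + 1960 = 2649818032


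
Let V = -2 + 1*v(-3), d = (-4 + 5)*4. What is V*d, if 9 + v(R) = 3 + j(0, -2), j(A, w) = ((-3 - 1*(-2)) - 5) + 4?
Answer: -40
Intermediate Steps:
j(A, w) = -2 (j(A, w) = ((-3 + 2) - 5) + 4 = (-1 - 5) + 4 = -6 + 4 = -2)
v(R) = -8 (v(R) = -9 + (3 - 2) = -9 + 1 = -8)
d = 4 (d = 1*4 = 4)
V = -10 (V = -2 + 1*(-8) = -2 - 8 = -10)
V*d = -10*4 = -40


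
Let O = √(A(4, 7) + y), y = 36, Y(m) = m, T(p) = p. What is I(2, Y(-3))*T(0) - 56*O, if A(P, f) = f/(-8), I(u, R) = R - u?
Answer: -14*√562 ≈ -331.89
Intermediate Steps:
A(P, f) = -f/8 (A(P, f) = f*(-⅛) = -f/8)
O = √562/4 (O = √(-⅛*7 + 36) = √(-7/8 + 36) = √(281/8) = √562/4 ≈ 5.9266)
I(2, Y(-3))*T(0) - 56*O = (-3 - 1*2)*0 - 14*√562 = (-3 - 2)*0 - 14*√562 = -5*0 - 14*√562 = 0 - 14*√562 = -14*√562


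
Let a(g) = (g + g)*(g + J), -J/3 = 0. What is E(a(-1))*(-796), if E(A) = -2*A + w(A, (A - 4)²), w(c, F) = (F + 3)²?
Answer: -35820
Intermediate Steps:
J = 0 (J = -3*0 = 0)
w(c, F) = (3 + F)²
a(g) = 2*g² (a(g) = (g + g)*(g + 0) = (2*g)*g = 2*g²)
E(A) = (3 + (-4 + A)²)² - 2*A (E(A) = -2*A + (3 + (A - 4)²)² = -2*A + (3 + (-4 + A)²)² = (3 + (-4 + A)²)² - 2*A)
E(a(-1))*(-796) = ((3 + (-4 + 2*(-1)²)²)² - 4*(-1)²)*(-796) = ((3 + (-4 + 2*1)²)² - 4)*(-796) = ((3 + (-4 + 2)²)² - 2*2)*(-796) = ((3 + (-2)²)² - 4)*(-796) = ((3 + 4)² - 4)*(-796) = (7² - 4)*(-796) = (49 - 4)*(-796) = 45*(-796) = -35820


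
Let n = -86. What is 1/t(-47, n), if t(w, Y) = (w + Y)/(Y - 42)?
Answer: 128/133 ≈ 0.96241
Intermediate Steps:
t(w, Y) = (Y + w)/(-42 + Y)
1/t(-47, n) = 1/((-86 - 47)/(-42 - 86)) = 1/(-133/(-128)) = 1/(-1/128*(-133)) = 1/(133/128) = 128/133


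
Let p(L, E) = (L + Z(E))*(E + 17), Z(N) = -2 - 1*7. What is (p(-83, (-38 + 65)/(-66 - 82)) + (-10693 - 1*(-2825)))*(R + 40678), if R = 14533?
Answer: -19233469593/37 ≈ -5.1982e+8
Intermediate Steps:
Z(N) = -9 (Z(N) = -2 - 7 = -9)
p(L, E) = (-9 + L)*(17 + E) (p(L, E) = (L - 9)*(E + 17) = (-9 + L)*(17 + E))
(p(-83, (-38 + 65)/(-66 - 82)) + (-10693 - 1*(-2825)))*(R + 40678) = ((-153 - 9*(-38 + 65)/(-66 - 82) + 17*(-83) + ((-38 + 65)/(-66 - 82))*(-83)) + (-10693 - 1*(-2825)))*(14533 + 40678) = ((-153 - 243/(-148) - 1411 + (27/(-148))*(-83)) + (-10693 + 2825))*55211 = ((-153 - 243*(-1)/148 - 1411 + (27*(-1/148))*(-83)) - 7868)*55211 = ((-153 - 9*(-27/148) - 1411 - 27/148*(-83)) - 7868)*55211 = ((-153 + 243/148 - 1411 + 2241/148) - 7868)*55211 = (-57247/37 - 7868)*55211 = -348363/37*55211 = -19233469593/37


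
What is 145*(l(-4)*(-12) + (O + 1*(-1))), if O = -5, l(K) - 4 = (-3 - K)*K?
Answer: -870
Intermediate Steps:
l(K) = 4 + K*(-3 - K) (l(K) = 4 + (-3 - K)*K = 4 + K*(-3 - K))
145*(l(-4)*(-12) + (O + 1*(-1))) = 145*((4 - 1*(-4)**2 - 3*(-4))*(-12) + (-5 + 1*(-1))) = 145*((4 - 1*16 + 12)*(-12) + (-5 - 1)) = 145*((4 - 16 + 12)*(-12) - 6) = 145*(0*(-12) - 6) = 145*(0 - 6) = 145*(-6) = -870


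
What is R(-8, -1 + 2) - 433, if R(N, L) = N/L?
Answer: -441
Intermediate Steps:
R(-8, -1 + 2) - 433 = -8/(-1 + 2) - 433 = -8/1 - 433 = -8*1 - 433 = -8 - 433 = -441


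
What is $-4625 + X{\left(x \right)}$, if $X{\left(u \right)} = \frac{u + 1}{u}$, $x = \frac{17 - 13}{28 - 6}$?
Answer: $- \frac{9237}{2} \approx -4618.5$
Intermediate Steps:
$x = \frac{2}{11}$ ($x = \frac{4}{22} = 4 \cdot \frac{1}{22} = \frac{2}{11} \approx 0.18182$)
$X{\left(u \right)} = \frac{1 + u}{u}$
$-4625 + X{\left(x \right)} = -4625 + \frac{1 + \frac{2}{11}}{\frac{2}{11}} = -4625 + \frac{11}{2} \cdot \frac{13}{11} = -4625 + \frac{13}{2} = - \frac{9237}{2}$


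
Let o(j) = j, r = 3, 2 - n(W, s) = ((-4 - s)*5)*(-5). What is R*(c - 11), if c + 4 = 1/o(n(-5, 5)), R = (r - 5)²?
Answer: -13384/223 ≈ -60.018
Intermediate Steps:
n(W, s) = -98 - 25*s (n(W, s) = 2 - (-4 - s)*5*(-5) = 2 - (-20 - 5*s)*(-5) = 2 - (100 + 25*s) = 2 + (-100 - 25*s) = -98 - 25*s)
R = 4 (R = (3 - 5)² = (-2)² = 4)
c = -893/223 (c = -4 + 1/(-98 - 25*5) = -4 + 1/(-98 - 125) = -4 + 1/(-223) = -4 - 1/223 = -893/223 ≈ -4.0045)
R*(c - 11) = 4*(-893/223 - 11) = 4*(-3346/223) = -13384/223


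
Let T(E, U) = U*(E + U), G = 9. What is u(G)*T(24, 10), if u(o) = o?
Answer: 3060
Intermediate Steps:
u(G)*T(24, 10) = 9*(10*(24 + 10)) = 9*(10*34) = 9*340 = 3060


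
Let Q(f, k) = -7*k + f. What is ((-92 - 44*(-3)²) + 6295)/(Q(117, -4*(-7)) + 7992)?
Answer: 5807/7913 ≈ 0.73386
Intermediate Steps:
Q(f, k) = f - 7*k
((-92 - 44*(-3)²) + 6295)/(Q(117, -4*(-7)) + 7992) = ((-92 - 44*(-3)²) + 6295)/((117 - (-28)*(-7)) + 7992) = ((-92 - 44*9) + 6295)/((117 - 7*28) + 7992) = ((-92 - 396) + 6295)/((117 - 196) + 7992) = (-488 + 6295)/(-79 + 7992) = 5807/7913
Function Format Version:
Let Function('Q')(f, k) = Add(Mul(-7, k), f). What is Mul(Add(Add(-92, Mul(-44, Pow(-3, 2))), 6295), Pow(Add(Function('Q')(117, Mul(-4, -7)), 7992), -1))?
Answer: Rational(5807, 7913) ≈ 0.73386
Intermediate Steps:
Function('Q')(f, k) = Add(f, Mul(-7, k))
Mul(Add(Add(-92, Mul(-44, Pow(-3, 2))), 6295), Pow(Add(Function('Q')(117, Mul(-4, -7)), 7992), -1)) = Mul(Add(Add(-92, Mul(-44, Pow(-3, 2))), 6295), Pow(Add(Add(117, Mul(-7, Mul(-4, -7))), 7992), -1)) = Mul(Add(Add(-92, Mul(-44, 9)), 6295), Pow(Add(Add(117, Mul(-7, 28)), 7992), -1)) = Mul(Add(Add(-92, -396), 6295), Pow(Add(Add(117, -196), 7992), -1)) = Mul(Add(-488, 6295), Pow(Add(-79, 7992), -1)) = Mul(5807, Pow(7913, -1)) = Mul(5807, Rational(1, 7913)) = Rational(5807, 7913)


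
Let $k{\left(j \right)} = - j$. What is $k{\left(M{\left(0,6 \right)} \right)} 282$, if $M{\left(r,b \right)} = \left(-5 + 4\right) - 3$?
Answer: $1128$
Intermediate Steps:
$M{\left(r,b \right)} = -4$ ($M{\left(r,b \right)} = -1 - 3 = -4$)
$k{\left(M{\left(0,6 \right)} \right)} 282 = \left(-1\right) \left(-4\right) 282 = 4 \cdot 282 = 1128$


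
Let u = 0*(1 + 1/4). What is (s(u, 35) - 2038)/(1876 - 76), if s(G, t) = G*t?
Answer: -1019/900 ≈ -1.1322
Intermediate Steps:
u = 0 (u = 0*(1 + 1*(¼)) = 0*(1 + ¼) = 0*(5/4) = 0)
(s(u, 35) - 2038)/(1876 - 76) = (0*35 - 2038)/(1876 - 76) = (0 - 2038)/1800 = -2038*1/1800 = -1019/900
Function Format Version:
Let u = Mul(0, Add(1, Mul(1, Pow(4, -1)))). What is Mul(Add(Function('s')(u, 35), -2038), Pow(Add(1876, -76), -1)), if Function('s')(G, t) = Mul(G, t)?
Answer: Rational(-1019, 900) ≈ -1.1322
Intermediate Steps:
u = 0 (u = Mul(0, Add(1, Mul(1, Rational(1, 4)))) = Mul(0, Add(1, Rational(1, 4))) = Mul(0, Rational(5, 4)) = 0)
Mul(Add(Function('s')(u, 35), -2038), Pow(Add(1876, -76), -1)) = Mul(Add(Mul(0, 35), -2038), Pow(Add(1876, -76), -1)) = Mul(Add(0, -2038), Pow(1800, -1)) = Mul(-2038, Rational(1, 1800)) = Rational(-1019, 900)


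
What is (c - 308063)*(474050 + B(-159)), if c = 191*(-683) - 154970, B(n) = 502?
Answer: -281639968272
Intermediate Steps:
c = -285423 (c = -130453 - 154970 = -285423)
(c - 308063)*(474050 + B(-159)) = (-285423 - 308063)*(474050 + 502) = -593486*474552 = -281639968272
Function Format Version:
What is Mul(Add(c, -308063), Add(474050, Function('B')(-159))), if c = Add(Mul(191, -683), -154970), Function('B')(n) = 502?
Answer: -281639968272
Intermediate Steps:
c = -285423 (c = Add(-130453, -154970) = -285423)
Mul(Add(c, -308063), Add(474050, Function('B')(-159))) = Mul(Add(-285423, -308063), Add(474050, 502)) = Mul(-593486, 474552) = -281639968272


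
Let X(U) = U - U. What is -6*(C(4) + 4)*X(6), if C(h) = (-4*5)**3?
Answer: 0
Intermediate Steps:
X(U) = 0
C(h) = -8000 (C(h) = (-20)**3 = -8000)
-6*(C(4) + 4)*X(6) = -6*(-8000 + 4)*0 = -(-47976)*0 = -6*0 = 0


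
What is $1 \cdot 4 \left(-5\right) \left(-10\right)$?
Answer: $200$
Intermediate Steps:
$1 \cdot 4 \left(-5\right) \left(-10\right) = 4 \left(-5\right) \left(-10\right) = \left(-20\right) \left(-10\right) = 200$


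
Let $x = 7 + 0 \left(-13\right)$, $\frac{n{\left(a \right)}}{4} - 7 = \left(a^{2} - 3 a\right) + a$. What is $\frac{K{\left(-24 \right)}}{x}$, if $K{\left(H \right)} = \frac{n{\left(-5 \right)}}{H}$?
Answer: $-1$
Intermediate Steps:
$n{\left(a \right)} = 28 - 8 a + 4 a^{2}$ ($n{\left(a \right)} = 28 + 4 \left(\left(a^{2} - 3 a\right) + a\right) = 28 + 4 \left(a^{2} - 2 a\right) = 28 + \left(- 8 a + 4 a^{2}\right) = 28 - 8 a + 4 a^{2}$)
$x = 7$ ($x = 7 + 0 = 7$)
$K{\left(H \right)} = \frac{168}{H}$ ($K{\left(H \right)} = \frac{28 - -40 + 4 \left(-5\right)^{2}}{H} = \frac{28 + 40 + 4 \cdot 25}{H} = \frac{28 + 40 + 100}{H} = \frac{168}{H}$)
$\frac{K{\left(-24 \right)}}{x} = \frac{168 \frac{1}{-24}}{7} = 168 \left(- \frac{1}{24}\right) \frac{1}{7} = \left(-7\right) \frac{1}{7} = -1$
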